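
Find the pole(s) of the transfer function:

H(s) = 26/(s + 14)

Pole is where denominator = 0: s + 14 = 0, so s = -14.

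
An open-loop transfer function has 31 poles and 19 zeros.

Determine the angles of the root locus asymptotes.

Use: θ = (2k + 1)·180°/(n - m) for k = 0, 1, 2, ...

n - m = 31 - 19 = 12. Angles: θk = (2k + 1)·180°/12 = 15°, 45°, 75°, 105°, 135°, 165°, 195°, 225°, 255°, 285°, 315°, 345°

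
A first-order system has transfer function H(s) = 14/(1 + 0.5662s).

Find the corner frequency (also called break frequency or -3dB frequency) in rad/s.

Corner frequency = 1/τ = 1/0.5662 = 1.766 rad/s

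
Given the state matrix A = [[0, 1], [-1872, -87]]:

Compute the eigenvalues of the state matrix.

det(A - λI) = λ² - (-87)λ + 1872 = (λ - (-39))(λ - (-48)). Eigenvalues: -39, -48.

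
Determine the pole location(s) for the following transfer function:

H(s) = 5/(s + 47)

Pole is where denominator = 0: s + 47 = 0, so s = -47.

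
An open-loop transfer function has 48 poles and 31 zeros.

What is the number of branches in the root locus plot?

Root locus has n branches where n = number of poles = 48.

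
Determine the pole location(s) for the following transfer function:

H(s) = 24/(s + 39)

Pole is where denominator = 0: s + 39 = 0, so s = -39.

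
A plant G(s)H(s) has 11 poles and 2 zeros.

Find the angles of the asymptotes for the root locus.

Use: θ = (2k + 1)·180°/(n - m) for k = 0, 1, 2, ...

n - m = 11 - 2 = 9. Angles: θk = (2k + 1)·180°/9 = 20°, 60°, 100°, 140°, 180°, 220°, 260°, 300°, 340°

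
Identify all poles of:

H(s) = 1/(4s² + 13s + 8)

Discriminant = 13² - 4×4×8 = 169 - 128 = 41 > 0, so two distinct real poles. Using quadratic formula: s = (-13 ± √41)/(2×4) = (-13 ± √41)/8, with √41 ≈ 6.4031. s₁ ≈ -0.8246, s₂ ≈ -2.4254. Poles: s₁ = -0.8246, s₂ = -2.4254.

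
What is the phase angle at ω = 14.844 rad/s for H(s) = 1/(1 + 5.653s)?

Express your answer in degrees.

Phase = -arctan(ωτ) = -arctan(14.844 × 5.653) = -89.3°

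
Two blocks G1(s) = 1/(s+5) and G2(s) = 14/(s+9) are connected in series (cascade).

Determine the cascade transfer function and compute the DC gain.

Series: multiply transfer functions. G_eq = 1/(s+5) × 14/(s+9) = 14/((s+5)(s+9)). DC gain = 14/(5×9) = 0.3111.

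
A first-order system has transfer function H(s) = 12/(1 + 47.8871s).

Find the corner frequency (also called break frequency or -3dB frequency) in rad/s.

Corner frequency = 1/τ = 1/47.8871 = 0.021 rad/s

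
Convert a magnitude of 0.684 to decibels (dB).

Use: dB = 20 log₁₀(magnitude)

dB = 20 log₁₀(0.684) = -3.3 dB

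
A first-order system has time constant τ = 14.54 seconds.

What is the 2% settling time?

For first-order system, 2% settling time ≈ 4τ = 4 × 14.54 = 58.16 s.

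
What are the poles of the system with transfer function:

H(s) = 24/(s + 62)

Pole is where denominator = 0: s + 62 = 0, so s = -62.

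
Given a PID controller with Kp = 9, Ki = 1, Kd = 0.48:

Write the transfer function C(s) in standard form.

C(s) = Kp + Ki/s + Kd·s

Substituting values: C(s) = 9 + 1/s + 0.48s = (0.48s² + 9s + 1)/s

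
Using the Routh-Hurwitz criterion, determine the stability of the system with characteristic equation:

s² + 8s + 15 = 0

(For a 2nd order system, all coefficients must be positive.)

Coefficients: 1, 8, 15. All positive, so system is stable.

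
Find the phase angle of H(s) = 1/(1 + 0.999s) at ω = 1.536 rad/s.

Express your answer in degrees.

Phase = -arctan(ωτ) = -arctan(1.536 × 0.999) = -56.9°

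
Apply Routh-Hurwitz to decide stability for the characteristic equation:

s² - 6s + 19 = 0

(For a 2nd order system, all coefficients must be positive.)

Coefficients: 1, -6, 19. b=-6 not positive, so system is unstable.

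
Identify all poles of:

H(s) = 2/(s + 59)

Pole is where denominator = 0: s + 59 = 0, so s = -59.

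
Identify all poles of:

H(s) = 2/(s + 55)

Pole is where denominator = 0: s + 55 = 0, so s = -55.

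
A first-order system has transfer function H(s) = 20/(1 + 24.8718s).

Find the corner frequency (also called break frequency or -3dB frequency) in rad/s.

Corner frequency = 1/τ = 1/24.8718 = 0.04 rad/s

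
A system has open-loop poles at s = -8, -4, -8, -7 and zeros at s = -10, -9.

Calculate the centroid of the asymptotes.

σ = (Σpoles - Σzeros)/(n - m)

σ = (Σpoles - Σzeros)/(n - m) = (-27 - (-19))/(4 - 2) = -8/2 = -4.0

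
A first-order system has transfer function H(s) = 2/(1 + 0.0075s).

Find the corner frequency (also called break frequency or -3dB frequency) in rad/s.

Corner frequency = 1/τ = 1/0.0075 = 133.333 rad/s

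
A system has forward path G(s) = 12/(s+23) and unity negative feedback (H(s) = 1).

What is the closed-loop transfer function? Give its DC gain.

T(s) = G/(1+GH) = [12/(s+23)] / [1 + 12/(s+23)] = 12/(s+23+12) = 12/(s+35). DC gain = 12/35 = 0.3429.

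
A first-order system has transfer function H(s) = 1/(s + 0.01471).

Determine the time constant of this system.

For H(s) = 1/(s + 1/τ), the pole is at -1/τ = -0.01471, so τ = 1/0.01471 = 67.98 s.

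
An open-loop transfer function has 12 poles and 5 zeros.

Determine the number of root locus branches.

Root locus has n branches where n = number of poles = 12.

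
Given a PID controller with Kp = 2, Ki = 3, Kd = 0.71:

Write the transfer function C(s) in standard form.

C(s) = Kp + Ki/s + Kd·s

Substituting values: C(s) = 2 + 3/s + 0.71s = (0.71s² + 2s + 3)/s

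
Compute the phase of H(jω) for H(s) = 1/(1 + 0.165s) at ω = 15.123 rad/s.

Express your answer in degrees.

Phase = -arctan(ωτ) = -arctan(15.123 × 0.165) = -68.2°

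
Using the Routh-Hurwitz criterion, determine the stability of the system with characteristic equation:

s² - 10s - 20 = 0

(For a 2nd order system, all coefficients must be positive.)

Coefficients: 1, -10, -20. b=-10, c=-20 not positive, so system is unstable.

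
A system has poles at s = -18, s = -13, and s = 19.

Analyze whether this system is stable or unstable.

Pole(s) at s = 19 are not in the left half-plane. System is unstable.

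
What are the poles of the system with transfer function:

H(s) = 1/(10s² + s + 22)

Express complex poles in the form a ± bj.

Discriminant = 1² - 4×10×22 = 1 - 880 = -879 < 0, so the poles are a complex conjugate pair s = (-1 ± j√879)/(2×10). Real part = -1/(2×10) = -1/20 = -0.05; imaginary part = ±√879/(2×10) ≈ 1.4824. Poles: s = -0.05 ± 1.4824j.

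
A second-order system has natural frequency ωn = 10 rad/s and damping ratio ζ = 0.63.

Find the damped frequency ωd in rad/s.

ωd = ωn√(1 - ζ²) = 10√(1 - 0.63²) = 7.77 rad/s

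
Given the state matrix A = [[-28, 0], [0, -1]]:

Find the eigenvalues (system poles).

For diagonal matrix, eigenvalues are diagonal entries: λ₁ = -28, λ₂ = -1.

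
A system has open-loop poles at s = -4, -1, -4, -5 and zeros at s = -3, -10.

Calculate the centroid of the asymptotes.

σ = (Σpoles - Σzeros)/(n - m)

σ = (Σpoles - Σzeros)/(n - m) = (-14 - (-13))/(4 - 2) = -1/2 = -0.5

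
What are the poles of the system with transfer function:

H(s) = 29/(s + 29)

Pole is where denominator = 0: s + 29 = 0, so s = -29.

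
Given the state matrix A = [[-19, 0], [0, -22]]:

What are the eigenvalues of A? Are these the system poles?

For diagonal matrix, eigenvalues are diagonal entries: λ₁ = -19, λ₂ = -22. Eigenvalues of A = system poles.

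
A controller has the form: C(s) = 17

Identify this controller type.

This is a Proportional (P) controller.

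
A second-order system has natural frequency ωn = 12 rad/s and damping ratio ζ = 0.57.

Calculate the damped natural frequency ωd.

ωd = ωn√(1 - ζ²) = 12√(1 - 0.57²) = 9.86 rad/s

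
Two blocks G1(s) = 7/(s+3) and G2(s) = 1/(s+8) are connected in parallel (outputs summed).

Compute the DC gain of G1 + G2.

Parallel: G_eq = G1 + G2. DC gain = G1(0) + G2(0) = 7/3 + 1/8 = 2.3333 + 0.125 = 2.4583.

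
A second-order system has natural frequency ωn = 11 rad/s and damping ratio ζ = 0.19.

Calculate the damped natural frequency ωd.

ωd = ωn√(1 - ζ²) = 11√(1 - 0.19²) = 10.8 rad/s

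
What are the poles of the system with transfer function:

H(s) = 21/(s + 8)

Pole is where denominator = 0: s + 8 = 0, so s = -8.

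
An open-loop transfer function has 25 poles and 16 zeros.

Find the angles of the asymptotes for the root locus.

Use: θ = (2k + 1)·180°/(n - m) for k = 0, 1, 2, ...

n - m = 25 - 16 = 9. Angles: θk = (2k + 1)·180°/9 = 20°, 60°, 100°, 140°, 180°, 220°, 260°, 300°, 340°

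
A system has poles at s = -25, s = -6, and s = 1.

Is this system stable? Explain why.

Pole(s) at s = 1 are not in the left half-plane. System is unstable.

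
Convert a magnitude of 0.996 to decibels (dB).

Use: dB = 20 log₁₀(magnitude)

dB = 20 log₁₀(0.996) = -0.0 dB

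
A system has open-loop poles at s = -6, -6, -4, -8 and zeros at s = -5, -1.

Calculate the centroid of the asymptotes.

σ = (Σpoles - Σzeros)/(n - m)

σ = (Σpoles - Σzeros)/(n - m) = (-24 - (-6))/(4 - 2) = -18/2 = -9.0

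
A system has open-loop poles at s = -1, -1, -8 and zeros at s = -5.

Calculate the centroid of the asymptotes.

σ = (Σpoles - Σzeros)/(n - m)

σ = (Σpoles - Σzeros)/(n - m) = (-10 - (-5))/(3 - 1) = -5/2 = -2.5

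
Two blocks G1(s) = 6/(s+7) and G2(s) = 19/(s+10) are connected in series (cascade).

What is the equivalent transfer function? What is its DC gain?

Series: multiply transfer functions. G_eq = 6/(s+7) × 19/(s+10) = 114/((s+7)(s+10)). DC gain = 114/(7×10) = 1.6286.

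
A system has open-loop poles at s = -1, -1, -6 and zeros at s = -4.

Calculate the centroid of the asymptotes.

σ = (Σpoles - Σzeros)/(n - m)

σ = (Σpoles - Σzeros)/(n - m) = (-8 - (-4))/(3 - 1) = -4/2 = -2.0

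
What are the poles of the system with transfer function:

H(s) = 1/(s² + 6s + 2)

Discriminant = 6² - 4×1×2 = 36 - 8 = 28 > 0, so two distinct real poles. Using quadratic formula: s = (-6 ± √28)/(2×1) = (-6 ± √28)/2, with √28 ≈ 5.2915. s₁ ≈ -0.3542, s₂ ≈ -5.6458. Poles: s₁ = -0.3542, s₂ = -5.6458.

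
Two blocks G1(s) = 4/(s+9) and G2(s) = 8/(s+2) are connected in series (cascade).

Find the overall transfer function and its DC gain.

Series: multiply transfer functions. G_eq = 4/(s+9) × 8/(s+2) = 32/((s+9)(s+2)). DC gain = 32/(9×2) = 1.7778.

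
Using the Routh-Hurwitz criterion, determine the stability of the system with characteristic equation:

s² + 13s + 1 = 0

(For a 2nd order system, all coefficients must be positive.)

Coefficients: 1, 13, 1. All positive, so system is stable.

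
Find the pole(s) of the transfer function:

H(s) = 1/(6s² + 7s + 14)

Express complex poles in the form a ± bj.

Discriminant = 7² - 4×6×14 = 49 - 336 = -287 < 0, so the poles are a complex conjugate pair s = (-7 ± j√287)/(2×6). Real part = -7/(2×6) = -7/12 ≈ -0.5833; imaginary part = ±√287/(2×6) ≈ 1.4118. Poles: s = -0.5833 ± 1.4118j.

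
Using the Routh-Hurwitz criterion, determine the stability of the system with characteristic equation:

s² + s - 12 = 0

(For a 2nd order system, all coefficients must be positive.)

Coefficients: 1, 1, -12. c=-12 not positive, so system is unstable.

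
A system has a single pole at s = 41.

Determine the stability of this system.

Pole at s = 41 is in the right half-plane. Unstable.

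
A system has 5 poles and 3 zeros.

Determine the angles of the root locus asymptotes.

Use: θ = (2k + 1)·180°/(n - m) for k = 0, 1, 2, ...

n - m = 5 - 3 = 2. Angles: θk = (2k + 1)·180°/2 = 90°, 270°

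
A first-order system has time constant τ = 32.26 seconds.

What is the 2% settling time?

For first-order system, 2% settling time ≈ 4τ = 4 × 32.26 = 129.04 s.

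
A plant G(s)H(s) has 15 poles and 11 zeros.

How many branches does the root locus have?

Root locus has n branches where n = number of poles = 15.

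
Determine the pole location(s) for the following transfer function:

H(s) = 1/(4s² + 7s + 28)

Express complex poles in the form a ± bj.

Discriminant = 7² - 4×4×28 = 49 - 448 = -399 < 0, so the poles are a complex conjugate pair s = (-7 ± j√399)/(2×4). Real part = -7/(2×4) = -7/8 = -0.875; imaginary part = ±√399/(2×4) ≈ 2.4969. Poles: s = -0.875 ± 2.4969j.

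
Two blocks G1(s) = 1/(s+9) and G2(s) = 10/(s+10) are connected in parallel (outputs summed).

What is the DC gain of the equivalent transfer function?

Parallel: G_eq = G1 + G2. DC gain = G1(0) + G2(0) = 1/9 + 10/10 = 0.1111 + 1 = 1.1111.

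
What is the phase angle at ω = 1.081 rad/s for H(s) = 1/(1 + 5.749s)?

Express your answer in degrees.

Phase = -arctan(ωτ) = -arctan(1.081 × 5.749) = -80.9°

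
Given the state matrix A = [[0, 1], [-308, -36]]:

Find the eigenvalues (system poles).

det(A - λI) = λ² - (-36)λ + 308 = (λ - (-14))(λ - (-22)). Eigenvalues: -14, -22.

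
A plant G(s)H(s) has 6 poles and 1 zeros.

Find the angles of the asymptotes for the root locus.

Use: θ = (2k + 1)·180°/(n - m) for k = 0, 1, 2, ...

n - m = 6 - 1 = 5. Angles: θk = (2k + 1)·180°/5 = 36°, 108°, 180°, 252°, 324°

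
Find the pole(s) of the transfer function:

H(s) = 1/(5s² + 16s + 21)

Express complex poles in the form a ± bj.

Discriminant = 16² - 4×5×21 = 256 - 420 = -164 < 0, so the poles are a complex conjugate pair s = (-16 ± j√164)/(2×5). Real part = -16/(2×5) = -16/10 = -1.6; imaginary part = ±√164/(2×5) ≈ 1.2806. Poles: s = -1.6 ± 1.2806j.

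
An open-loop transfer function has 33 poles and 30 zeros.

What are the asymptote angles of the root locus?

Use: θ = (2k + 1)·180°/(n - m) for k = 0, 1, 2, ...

n - m = 33 - 30 = 3. Angles: θk = (2k + 1)·180°/3 = 60°, 180°, 300°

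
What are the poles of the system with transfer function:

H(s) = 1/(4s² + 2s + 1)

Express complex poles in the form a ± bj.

Discriminant = 2² - 4×4×1 = 4 - 16 = -12 < 0, so the poles are a complex conjugate pair s = (-2 ± j√12)/(2×4). Real part = -2/(2×4) = -2/8 = -0.25; imaginary part = ±√12/(2×4) ≈ 0.4330. Poles: s = -0.25 ± 0.4330j.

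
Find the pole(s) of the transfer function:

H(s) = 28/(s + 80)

Pole is where denominator = 0: s + 80 = 0, so s = -80.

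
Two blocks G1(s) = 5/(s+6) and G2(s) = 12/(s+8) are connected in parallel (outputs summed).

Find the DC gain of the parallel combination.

Parallel: G_eq = G1 + G2. DC gain = G1(0) + G2(0) = 5/6 + 12/8 = 0.8333 + 1.5 = 2.3333.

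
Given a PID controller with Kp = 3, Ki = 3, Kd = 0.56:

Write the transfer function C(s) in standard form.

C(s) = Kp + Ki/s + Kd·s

Substituting values: C(s) = 3 + 3/s + 0.56s = (0.56s² + 3s + 3)/s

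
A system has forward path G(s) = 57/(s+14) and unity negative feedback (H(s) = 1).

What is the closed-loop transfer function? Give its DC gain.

T(s) = G/(1+GH) = [57/(s+14)] / [1 + 57/(s+14)] = 57/(s+14+57) = 57/(s+71). DC gain = 57/71 = 0.8028.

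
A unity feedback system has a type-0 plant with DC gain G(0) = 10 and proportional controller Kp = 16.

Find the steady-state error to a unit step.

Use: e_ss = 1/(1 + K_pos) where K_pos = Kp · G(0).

K_pos = Kp · G(0) = 16 × 10 = 160. e_ss = 1/(1 + 160) = 0.0062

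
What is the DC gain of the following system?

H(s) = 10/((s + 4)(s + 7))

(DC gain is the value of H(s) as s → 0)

DC gain = H(0) = 10/(4 × 7) = 10/28 = 0.3571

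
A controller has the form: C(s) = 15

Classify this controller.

This is a Proportional (P) controller.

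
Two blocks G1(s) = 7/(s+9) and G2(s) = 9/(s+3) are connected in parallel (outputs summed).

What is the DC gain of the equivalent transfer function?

Parallel: G_eq = G1 + G2. DC gain = G1(0) + G2(0) = 7/9 + 9/3 = 0.7778 + 3 = 3.7778.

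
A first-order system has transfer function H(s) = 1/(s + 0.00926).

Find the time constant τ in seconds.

For H(s) = 1/(s + 1/τ), the pole is at -1/τ = -0.00926, so τ = 1/0.00926 = 108 s.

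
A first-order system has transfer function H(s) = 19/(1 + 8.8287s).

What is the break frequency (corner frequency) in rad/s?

Corner frequency = 1/τ = 1/8.8287 = 0.113 rad/s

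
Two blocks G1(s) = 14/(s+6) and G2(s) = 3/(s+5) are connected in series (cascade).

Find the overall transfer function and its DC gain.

Series: multiply transfer functions. G_eq = 14/(s+6) × 3/(s+5) = 42/((s+6)(s+5)). DC gain = 42/(6×5) = 1.4.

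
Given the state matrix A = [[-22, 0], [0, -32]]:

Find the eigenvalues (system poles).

For diagonal matrix, eigenvalues are diagonal entries: λ₁ = -22, λ₂ = -32.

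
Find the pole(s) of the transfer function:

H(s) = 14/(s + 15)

Pole is where denominator = 0: s + 15 = 0, so s = -15.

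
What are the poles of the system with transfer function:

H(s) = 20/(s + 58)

Pole is where denominator = 0: s + 58 = 0, so s = -58.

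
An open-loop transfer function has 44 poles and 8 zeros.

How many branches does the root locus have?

Root locus has n branches where n = number of poles = 44.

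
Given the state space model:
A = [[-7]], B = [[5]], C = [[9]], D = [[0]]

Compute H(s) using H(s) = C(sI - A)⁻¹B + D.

(sI - A)⁻¹ = 1/(s + 7). H(s) = 9 × 5/(s + 7) + 0 = 45/(s + 7).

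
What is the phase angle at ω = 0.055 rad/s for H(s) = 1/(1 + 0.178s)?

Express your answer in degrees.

Phase = -arctan(ωτ) = -arctan(0.055 × 0.178) = -0.6°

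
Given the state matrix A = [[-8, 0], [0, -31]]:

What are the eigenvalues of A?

For diagonal matrix, eigenvalues are diagonal entries: λ₁ = -8, λ₂ = -31.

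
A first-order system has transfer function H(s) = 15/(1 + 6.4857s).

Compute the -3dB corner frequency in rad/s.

Corner frequency = 1/τ = 1/6.4857 = 0.154 rad/s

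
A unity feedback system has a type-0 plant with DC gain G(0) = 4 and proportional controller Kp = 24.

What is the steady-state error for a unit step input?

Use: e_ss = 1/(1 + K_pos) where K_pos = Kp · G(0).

K_pos = Kp · G(0) = 24 × 4 = 96. e_ss = 1/(1 + 96) = 0.0103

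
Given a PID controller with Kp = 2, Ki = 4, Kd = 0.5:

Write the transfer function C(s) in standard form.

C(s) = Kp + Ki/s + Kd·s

Substituting values: C(s) = 2 + 4/s + 0.5s = (0.5s² + 2s + 4)/s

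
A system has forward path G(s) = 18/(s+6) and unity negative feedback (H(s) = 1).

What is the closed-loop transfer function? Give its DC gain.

T(s) = G/(1+GH) = [18/(s+6)] / [1 + 18/(s+6)] = 18/(s+6+18) = 18/(s+24). DC gain = 18/24 = 0.75.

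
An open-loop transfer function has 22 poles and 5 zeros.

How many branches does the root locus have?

Root locus has n branches where n = number of poles = 22.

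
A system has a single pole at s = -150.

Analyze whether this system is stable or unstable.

Pole at s = -150 is in the left half-plane. Stable.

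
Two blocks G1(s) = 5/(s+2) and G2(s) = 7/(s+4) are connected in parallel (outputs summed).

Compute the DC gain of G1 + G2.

Parallel: G_eq = G1 + G2. DC gain = G1(0) + G2(0) = 5/2 + 7/4 = 2.5 + 1.75 = 4.25.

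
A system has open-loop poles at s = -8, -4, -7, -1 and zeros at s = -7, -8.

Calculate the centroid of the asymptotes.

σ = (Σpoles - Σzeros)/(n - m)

σ = (Σpoles - Σzeros)/(n - m) = (-20 - (-15))/(4 - 2) = -5/2 = -2.5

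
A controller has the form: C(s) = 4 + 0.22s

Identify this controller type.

This is a Proportional-Derivative (PD) controller.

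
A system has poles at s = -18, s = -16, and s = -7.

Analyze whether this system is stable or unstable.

All poles are in the left half-plane. System is stable.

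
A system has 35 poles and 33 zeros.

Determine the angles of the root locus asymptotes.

n - m = 35 - 33 = 2. Angles: θk = (2k + 1)·180°/2 = 90°, 270°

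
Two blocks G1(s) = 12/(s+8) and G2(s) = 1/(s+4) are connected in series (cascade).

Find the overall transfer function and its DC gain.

Series: multiply transfer functions. G_eq = 12/(s+8) × 1/(s+4) = 12/((s+8)(s+4)). DC gain = 12/(8×4) = 0.375.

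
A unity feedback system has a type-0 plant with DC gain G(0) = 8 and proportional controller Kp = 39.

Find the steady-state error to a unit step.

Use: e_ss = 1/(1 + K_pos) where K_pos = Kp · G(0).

K_pos = Kp · G(0) = 39 × 8 = 312. e_ss = 1/(1 + 312) = 0.0032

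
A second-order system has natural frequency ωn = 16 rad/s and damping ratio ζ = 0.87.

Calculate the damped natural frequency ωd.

ωd = ωn√(1 - ζ²) = 16√(1 - 0.87²) = 7.89 rad/s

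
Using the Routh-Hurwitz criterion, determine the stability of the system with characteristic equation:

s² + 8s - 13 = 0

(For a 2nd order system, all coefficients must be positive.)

Coefficients: 1, 8, -13. c=-13 not positive, so system is unstable.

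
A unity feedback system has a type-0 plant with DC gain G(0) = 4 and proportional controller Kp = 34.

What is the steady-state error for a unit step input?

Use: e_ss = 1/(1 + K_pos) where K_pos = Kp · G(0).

K_pos = Kp · G(0) = 34 × 4 = 136. e_ss = 1/(1 + 136) = 0.0073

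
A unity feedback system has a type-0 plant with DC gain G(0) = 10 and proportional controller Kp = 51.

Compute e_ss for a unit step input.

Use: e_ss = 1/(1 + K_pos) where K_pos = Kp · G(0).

K_pos = Kp · G(0) = 51 × 10 = 510. e_ss = 1/(1 + 510) = 0.0020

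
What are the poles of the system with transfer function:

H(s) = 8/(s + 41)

Pole is where denominator = 0: s + 41 = 0, so s = -41.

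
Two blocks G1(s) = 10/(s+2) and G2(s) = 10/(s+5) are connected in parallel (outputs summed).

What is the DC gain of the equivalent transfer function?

Parallel: G_eq = G1 + G2. DC gain = G1(0) + G2(0) = 10/2 + 10/5 = 5 + 2 = 7.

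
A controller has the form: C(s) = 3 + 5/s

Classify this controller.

This is a Proportional-Integral (PI) controller.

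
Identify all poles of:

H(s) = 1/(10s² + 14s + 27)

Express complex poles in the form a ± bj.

Discriminant = 14² - 4×10×27 = 196 - 1080 = -884 < 0, so the poles are a complex conjugate pair s = (-14 ± j√884)/(2×10). Real part = -14/(2×10) = -14/20 = -0.7; imaginary part = ±√884/(2×10) ≈ 1.4866. Poles: s = -0.7 ± 1.4866j.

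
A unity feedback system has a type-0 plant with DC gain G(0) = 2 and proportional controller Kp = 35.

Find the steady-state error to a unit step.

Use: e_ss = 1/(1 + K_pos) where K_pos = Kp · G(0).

K_pos = Kp · G(0) = 35 × 2 = 70. e_ss = 1/(1 + 70) = 0.0141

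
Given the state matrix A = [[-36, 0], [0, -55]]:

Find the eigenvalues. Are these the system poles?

For diagonal matrix, eigenvalues are diagonal entries: λ₁ = -36, λ₂ = -55. Eigenvalues of A = system poles.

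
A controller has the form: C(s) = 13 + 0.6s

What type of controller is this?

This is a Proportional-Derivative (PD) controller.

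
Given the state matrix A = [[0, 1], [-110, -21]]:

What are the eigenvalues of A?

det(A - λI) = λ² - (-21)λ + 110 = (λ - (-11))(λ - (-10)). Eigenvalues: -11, -10.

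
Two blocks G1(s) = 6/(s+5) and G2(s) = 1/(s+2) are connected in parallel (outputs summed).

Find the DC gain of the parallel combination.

Parallel: G_eq = G1 + G2. DC gain = G1(0) + G2(0) = 6/5 + 1/2 = 1.2 + 0.5 = 1.7.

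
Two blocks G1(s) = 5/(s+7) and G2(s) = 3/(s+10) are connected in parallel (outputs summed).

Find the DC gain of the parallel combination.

Parallel: G_eq = G1 + G2. DC gain = G1(0) + G2(0) = 5/7 + 3/10 = 0.7143 + 0.3 = 1.0143.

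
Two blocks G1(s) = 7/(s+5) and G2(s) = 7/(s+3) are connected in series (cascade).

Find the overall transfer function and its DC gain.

Series: multiply transfer functions. G_eq = 7/(s+5) × 7/(s+3) = 49/((s+5)(s+3)). DC gain = 49/(5×3) = 3.2667.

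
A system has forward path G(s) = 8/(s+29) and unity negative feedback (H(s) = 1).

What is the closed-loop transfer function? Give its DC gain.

T(s) = G/(1+GH) = [8/(s+29)] / [1 + 8/(s+29)] = 8/(s+29+8) = 8/(s+37). DC gain = 8/37 = 0.2162.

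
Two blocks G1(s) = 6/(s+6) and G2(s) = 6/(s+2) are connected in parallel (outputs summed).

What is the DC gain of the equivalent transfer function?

Parallel: G_eq = G1 + G2. DC gain = G1(0) + G2(0) = 6/6 + 6/2 = 1 + 3 = 4.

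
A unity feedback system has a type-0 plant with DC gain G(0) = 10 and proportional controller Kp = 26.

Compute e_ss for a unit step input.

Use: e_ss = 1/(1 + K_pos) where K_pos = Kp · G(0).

K_pos = Kp · G(0) = 26 × 10 = 260. e_ss = 1/(1 + 260) = 0.0038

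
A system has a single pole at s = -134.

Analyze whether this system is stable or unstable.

Pole at s = -134 is in the left half-plane. Stable.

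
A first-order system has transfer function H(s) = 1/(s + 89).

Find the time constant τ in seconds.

For H(s) = 1/(s + 1/τ), the pole is at -1/τ = -89, so τ = 1/89 = 0.0112 s.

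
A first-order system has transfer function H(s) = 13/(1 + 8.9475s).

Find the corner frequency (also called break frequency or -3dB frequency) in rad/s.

Corner frequency = 1/τ = 1/8.9475 = 0.112 rad/s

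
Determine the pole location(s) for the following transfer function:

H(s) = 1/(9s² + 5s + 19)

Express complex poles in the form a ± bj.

Discriminant = 5² - 4×9×19 = 25 - 684 = -659 < 0, so the poles are a complex conjugate pair s = (-5 ± j√659)/(2×9). Real part = -5/(2×9) = -5/18 ≈ -0.2778; imaginary part = ±√659/(2×9) ≈ 1.4262. Poles: s = -0.2778 ± 1.4262j.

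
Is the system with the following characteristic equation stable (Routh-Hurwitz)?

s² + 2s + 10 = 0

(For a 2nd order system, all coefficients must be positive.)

Coefficients: 1, 2, 10. All positive, so system is stable.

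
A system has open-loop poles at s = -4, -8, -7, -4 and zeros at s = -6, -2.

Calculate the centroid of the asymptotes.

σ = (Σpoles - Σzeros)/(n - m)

σ = (Σpoles - Σzeros)/(n - m) = (-23 - (-8))/(4 - 2) = -15/2 = -7.5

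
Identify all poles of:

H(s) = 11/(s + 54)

Pole is where denominator = 0: s + 54 = 0, so s = -54.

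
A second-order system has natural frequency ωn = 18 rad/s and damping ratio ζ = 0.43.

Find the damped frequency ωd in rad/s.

ωd = ωn√(1 - ζ²) = 18√(1 - 0.43²) = 16.25 rad/s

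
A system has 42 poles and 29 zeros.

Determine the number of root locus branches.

Root locus has n branches where n = number of poles = 42.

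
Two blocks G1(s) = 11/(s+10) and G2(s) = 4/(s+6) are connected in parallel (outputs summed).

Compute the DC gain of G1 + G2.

Parallel: G_eq = G1 + G2. DC gain = G1(0) + G2(0) = 11/10 + 4/6 = 1.1 + 0.6667 = 1.7667.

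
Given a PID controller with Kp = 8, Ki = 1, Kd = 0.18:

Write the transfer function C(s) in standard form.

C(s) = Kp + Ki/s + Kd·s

Substituting values: C(s) = 8 + 1/s + 0.18s = (0.18s² + 8s + 1)/s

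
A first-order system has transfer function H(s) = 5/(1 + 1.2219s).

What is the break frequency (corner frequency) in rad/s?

Corner frequency = 1/τ = 1/1.2219 = 0.818 rad/s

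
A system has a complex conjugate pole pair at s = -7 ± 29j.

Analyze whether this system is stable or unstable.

Real part of poles is -7 (< 0, left half-plane). Stable.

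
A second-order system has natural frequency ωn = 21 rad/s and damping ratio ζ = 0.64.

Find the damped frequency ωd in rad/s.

ωd = ωn√(1 - ζ²) = 21√(1 - 0.64²) = 16.14 rad/s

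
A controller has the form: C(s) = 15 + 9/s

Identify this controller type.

This is a Proportional-Integral (PI) controller.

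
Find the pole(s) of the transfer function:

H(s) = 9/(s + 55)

Pole is where denominator = 0: s + 55 = 0, so s = -55.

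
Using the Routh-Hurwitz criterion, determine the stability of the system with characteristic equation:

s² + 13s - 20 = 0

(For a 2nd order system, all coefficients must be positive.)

Coefficients: 1, 13, -20. c=-20 not positive, so system is unstable.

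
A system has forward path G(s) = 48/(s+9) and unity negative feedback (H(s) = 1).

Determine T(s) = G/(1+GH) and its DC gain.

T(s) = G/(1+GH) = [48/(s+9)] / [1 + 48/(s+9)] = 48/(s+9+48) = 48/(s+57). DC gain = 48/57 = 0.8421.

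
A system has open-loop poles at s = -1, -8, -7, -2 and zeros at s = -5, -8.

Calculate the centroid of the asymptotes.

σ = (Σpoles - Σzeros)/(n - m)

σ = (Σpoles - Σzeros)/(n - m) = (-18 - (-13))/(4 - 2) = -5/2 = -2.5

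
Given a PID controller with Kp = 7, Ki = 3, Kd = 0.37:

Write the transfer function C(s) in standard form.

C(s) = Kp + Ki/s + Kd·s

Substituting values: C(s) = 7 + 3/s + 0.37s = (0.37s² + 7s + 3)/s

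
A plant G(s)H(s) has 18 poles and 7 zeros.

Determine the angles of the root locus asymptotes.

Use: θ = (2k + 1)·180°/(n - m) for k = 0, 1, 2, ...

n - m = 18 - 7 = 11. Angles: θk = (2k + 1)·180°/11 = 16.36°, 49.09°, 81.82°, 114.55°, 147.27°, 180°, 212.73°, 245.45°, 278.18°, 310.91°, 343.64°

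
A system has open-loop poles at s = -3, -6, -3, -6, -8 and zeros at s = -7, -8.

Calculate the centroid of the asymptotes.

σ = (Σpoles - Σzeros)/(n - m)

σ = (Σpoles - Σzeros)/(n - m) = (-26 - (-15))/(5 - 2) = -11/3 = -3.67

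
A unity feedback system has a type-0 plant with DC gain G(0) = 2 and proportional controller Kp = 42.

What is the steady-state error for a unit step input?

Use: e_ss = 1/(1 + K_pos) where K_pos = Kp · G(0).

K_pos = Kp · G(0) = 42 × 2 = 84. e_ss = 1/(1 + 84) = 0.0118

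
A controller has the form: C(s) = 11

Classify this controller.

This is a Proportional (P) controller.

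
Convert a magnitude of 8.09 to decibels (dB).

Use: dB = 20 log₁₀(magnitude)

dB = 20 log₁₀(8.09) = 18.2 dB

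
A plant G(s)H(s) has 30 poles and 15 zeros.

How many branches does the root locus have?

Root locus has n branches where n = number of poles = 30.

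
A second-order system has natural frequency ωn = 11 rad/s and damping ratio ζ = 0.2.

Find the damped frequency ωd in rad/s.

ωd = ωn√(1 - ζ²) = 11√(1 - 0.2²) = 10.78 rad/s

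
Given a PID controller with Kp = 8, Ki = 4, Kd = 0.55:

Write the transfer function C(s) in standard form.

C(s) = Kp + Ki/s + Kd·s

Substituting values: C(s) = 8 + 4/s + 0.55s = (0.55s² + 8s + 4)/s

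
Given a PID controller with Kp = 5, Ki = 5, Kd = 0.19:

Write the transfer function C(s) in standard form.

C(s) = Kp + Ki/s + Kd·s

Substituting values: C(s) = 5 + 5/s + 0.19s = (0.19s² + 5s + 5)/s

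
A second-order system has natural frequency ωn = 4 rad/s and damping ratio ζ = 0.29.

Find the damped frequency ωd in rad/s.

ωd = ωn√(1 - ζ²) = 4√(1 - 0.29²) = 3.83 rad/s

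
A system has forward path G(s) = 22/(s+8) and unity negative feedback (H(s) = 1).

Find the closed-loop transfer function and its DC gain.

T(s) = G/(1+GH) = [22/(s+8)] / [1 + 22/(s+8)] = 22/(s+8+22) = 22/(s+30). DC gain = 22/30 = 0.7333.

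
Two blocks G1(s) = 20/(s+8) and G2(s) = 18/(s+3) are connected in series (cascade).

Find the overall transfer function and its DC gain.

Series: multiply transfer functions. G_eq = 20/(s+8) × 18/(s+3) = 360/((s+8)(s+3)). DC gain = 360/(8×3) = 15.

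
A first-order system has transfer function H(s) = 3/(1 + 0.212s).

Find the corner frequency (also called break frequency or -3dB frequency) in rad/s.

Corner frequency = 1/τ = 1/0.212 = 4.717 rad/s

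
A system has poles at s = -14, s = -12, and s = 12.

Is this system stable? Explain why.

Pole(s) at s = 12 are not in the left half-plane. System is unstable.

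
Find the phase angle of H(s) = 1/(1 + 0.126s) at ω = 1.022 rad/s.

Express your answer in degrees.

Phase = -arctan(ωτ) = -arctan(1.022 × 0.126) = -7.3°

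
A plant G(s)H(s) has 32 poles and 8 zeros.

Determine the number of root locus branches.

Root locus has n branches where n = number of poles = 32.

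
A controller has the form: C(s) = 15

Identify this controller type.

This is a Proportional (P) controller.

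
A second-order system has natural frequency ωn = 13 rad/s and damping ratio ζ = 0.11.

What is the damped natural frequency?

ωd = ωn√(1 - ζ²) = 13√(1 - 0.11²) = 12.92 rad/s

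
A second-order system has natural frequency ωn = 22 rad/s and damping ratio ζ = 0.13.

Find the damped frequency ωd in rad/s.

ωd = ωn√(1 - ζ²) = 22√(1 - 0.13²) = 21.81 rad/s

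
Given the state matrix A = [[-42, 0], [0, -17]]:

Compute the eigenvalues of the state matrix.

For diagonal matrix, eigenvalues are diagonal entries: λ₁ = -42, λ₂ = -17.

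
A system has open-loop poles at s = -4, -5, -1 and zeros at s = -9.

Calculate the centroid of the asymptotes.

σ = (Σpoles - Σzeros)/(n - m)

σ = (Σpoles - Σzeros)/(n - m) = (-10 - (-9))/(3 - 1) = -1/2 = -0.5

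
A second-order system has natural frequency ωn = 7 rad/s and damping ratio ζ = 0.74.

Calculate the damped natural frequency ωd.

ωd = ωn√(1 - ζ²) = 7√(1 - 0.74²) = 4.71 rad/s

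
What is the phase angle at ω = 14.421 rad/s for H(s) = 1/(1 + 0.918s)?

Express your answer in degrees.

Phase = -arctan(ωτ) = -arctan(14.421 × 0.918) = -85.7°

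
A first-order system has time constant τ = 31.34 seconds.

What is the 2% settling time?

For first-order system, 2% settling time ≈ 4τ = 4 × 31.34 = 125.36 s.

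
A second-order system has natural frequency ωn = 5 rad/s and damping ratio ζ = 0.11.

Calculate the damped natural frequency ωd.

ωd = ωn√(1 - ζ²) = 5√(1 - 0.11²) = 4.97 rad/s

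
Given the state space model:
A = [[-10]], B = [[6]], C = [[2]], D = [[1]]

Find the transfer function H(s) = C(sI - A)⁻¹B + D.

(sI - A)⁻¹ = 1/(s + 10). H(s) = 2×6/(s + 10) + 1 = (s + 22)/(s + 10).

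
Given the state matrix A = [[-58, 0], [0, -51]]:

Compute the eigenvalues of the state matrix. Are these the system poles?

For diagonal matrix, eigenvalues are diagonal entries: λ₁ = -58, λ₂ = -51. Eigenvalues of A = system poles.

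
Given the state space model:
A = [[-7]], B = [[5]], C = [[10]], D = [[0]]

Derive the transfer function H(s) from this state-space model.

(sI - A)⁻¹ = 1/(s + 7). H(s) = 10 × 5/(s + 7) + 0 = 50/(s + 7).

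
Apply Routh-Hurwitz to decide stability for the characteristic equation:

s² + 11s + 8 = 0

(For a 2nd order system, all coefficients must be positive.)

Coefficients: 1, 11, 8. All positive, so system is stable.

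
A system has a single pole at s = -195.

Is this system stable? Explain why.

Pole at s = -195 is in the left half-plane. Stable.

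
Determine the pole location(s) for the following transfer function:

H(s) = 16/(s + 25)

Pole is where denominator = 0: s + 25 = 0, so s = -25.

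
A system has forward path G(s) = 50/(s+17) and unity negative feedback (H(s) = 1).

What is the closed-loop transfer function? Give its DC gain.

T(s) = G/(1+GH) = [50/(s+17)] / [1 + 50/(s+17)] = 50/(s+17+50) = 50/(s+67). DC gain = 50/67 = 0.7463.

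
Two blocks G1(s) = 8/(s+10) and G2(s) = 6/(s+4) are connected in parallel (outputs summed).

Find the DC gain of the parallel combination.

Parallel: G_eq = G1 + G2. DC gain = G1(0) + G2(0) = 8/10 + 6/4 = 0.8 + 1.5 = 2.3.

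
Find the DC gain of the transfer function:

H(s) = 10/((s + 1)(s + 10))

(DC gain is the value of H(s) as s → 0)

DC gain = H(0) = 10/(1 × 10) = 10/10 = 1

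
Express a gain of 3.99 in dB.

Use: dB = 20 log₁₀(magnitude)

dB = 20 log₁₀(3.99) = 12.0 dB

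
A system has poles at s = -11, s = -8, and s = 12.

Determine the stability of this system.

Pole(s) at s = 12 are not in the left half-plane. System is unstable.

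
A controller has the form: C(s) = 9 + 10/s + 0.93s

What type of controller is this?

This is a Proportional-Integral-Derivative (PID) controller.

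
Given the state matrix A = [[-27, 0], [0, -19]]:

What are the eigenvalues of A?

For diagonal matrix, eigenvalues are diagonal entries: λ₁ = -27, λ₂ = -19.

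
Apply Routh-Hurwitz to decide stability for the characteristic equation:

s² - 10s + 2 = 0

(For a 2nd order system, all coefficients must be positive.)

Coefficients: 1, -10, 2. b=-10 not positive, so system is unstable.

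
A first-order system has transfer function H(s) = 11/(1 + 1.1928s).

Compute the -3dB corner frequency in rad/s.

Corner frequency = 1/τ = 1/1.1928 = 0.838 rad/s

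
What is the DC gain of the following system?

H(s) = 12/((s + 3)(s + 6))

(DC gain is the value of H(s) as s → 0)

DC gain = H(0) = 12/(3 × 6) = 12/18 = 0.6667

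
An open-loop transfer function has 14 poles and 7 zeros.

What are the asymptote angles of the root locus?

n - m = 14 - 7 = 7. Angles: θk = (2k + 1)·180°/7 = 25.71°, 77.14°, 128.57°, 180°, 231.43°, 282.86°, 334.29°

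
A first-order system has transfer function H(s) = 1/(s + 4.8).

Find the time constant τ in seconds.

For H(s) = 1/(s + 1/τ), the pole is at -1/τ = -4.8, so τ = 1/4.8 = 0.2083 s.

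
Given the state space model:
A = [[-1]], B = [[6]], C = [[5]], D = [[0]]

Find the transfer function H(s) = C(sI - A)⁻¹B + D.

(sI - A)⁻¹ = 1/(s + 1). H(s) = 5 × 6/(s + 1) + 0 = 30/(s + 1).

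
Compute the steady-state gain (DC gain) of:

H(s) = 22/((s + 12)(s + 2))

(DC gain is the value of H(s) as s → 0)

DC gain = H(0) = 22/(12 × 2) = 22/24 = 0.9167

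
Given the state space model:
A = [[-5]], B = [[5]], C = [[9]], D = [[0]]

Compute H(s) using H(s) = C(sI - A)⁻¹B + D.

(sI - A)⁻¹ = 1/(s + 5). H(s) = 9 × 5/(s + 5) + 0 = 45/(s + 5).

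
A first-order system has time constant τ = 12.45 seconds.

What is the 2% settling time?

For first-order system, 2% settling time ≈ 4τ = 4 × 12.45 = 49.8 s.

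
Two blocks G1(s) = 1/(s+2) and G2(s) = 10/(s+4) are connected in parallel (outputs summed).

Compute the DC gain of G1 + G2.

Parallel: G_eq = G1 + G2. DC gain = G1(0) + G2(0) = 1/2 + 10/4 = 0.5 + 2.5 = 3.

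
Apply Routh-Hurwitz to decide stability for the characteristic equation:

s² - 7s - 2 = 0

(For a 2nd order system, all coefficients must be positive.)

Coefficients: 1, -7, -2. b=-7, c=-2 not positive, so system is unstable.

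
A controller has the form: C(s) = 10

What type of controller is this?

This is a Proportional (P) controller.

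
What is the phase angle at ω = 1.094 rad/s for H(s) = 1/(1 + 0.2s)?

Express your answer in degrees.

Phase = -arctan(ωτ) = -arctan(1.094 × 0.2) = -12.3°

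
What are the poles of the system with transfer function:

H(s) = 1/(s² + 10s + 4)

Discriminant = 10² - 4×1×4 = 100 - 16 = 84 > 0, so two distinct real poles. Using quadratic formula: s = (-10 ± √84)/(2×1) = (-10 ± √84)/2, with √84 ≈ 9.1652. s₁ ≈ -0.4174, s₂ ≈ -9.5826. Poles: s₁ = -0.4174, s₂ = -9.5826.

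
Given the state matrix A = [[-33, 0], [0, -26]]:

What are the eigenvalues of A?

For diagonal matrix, eigenvalues are diagonal entries: λ₁ = -33, λ₂ = -26.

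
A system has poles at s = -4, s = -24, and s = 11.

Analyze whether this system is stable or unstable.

Pole(s) at s = 11 are not in the left half-plane. System is unstable.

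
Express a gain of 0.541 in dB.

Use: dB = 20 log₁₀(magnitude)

dB = 20 log₁₀(0.541) = -5.3 dB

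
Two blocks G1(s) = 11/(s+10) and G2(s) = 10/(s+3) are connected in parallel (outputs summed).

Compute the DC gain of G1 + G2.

Parallel: G_eq = G1 + G2. DC gain = G1(0) + G2(0) = 11/10 + 10/3 = 1.1 + 3.3333 = 4.4333.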